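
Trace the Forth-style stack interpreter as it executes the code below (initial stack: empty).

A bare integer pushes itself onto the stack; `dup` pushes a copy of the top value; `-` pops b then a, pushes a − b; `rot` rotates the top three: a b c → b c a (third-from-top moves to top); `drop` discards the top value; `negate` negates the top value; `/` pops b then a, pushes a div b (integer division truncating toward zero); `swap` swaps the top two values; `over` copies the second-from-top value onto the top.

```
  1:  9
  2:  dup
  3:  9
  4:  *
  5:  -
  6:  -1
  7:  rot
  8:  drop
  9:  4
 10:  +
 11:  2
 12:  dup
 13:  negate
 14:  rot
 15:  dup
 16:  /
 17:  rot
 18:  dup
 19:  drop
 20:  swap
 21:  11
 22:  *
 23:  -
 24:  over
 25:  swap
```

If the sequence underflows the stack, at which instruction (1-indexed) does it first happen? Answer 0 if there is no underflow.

7

9    [9]
dup  [9, 9]
9    [9, 9, 9]
*    [9, 81]
-    [-72]
-1   [-72, -1]
rot  — needs 3 operands, stack has 2 → underflow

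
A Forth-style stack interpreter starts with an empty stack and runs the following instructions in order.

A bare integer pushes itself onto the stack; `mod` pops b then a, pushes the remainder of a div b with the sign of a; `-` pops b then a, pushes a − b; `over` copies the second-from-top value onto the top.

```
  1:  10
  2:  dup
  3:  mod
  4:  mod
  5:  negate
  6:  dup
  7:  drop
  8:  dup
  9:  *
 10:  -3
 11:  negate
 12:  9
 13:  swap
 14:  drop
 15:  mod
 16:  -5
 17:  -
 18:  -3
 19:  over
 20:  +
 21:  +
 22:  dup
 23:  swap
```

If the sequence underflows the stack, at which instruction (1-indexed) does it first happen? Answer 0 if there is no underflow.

4

10  → 10
dup → 10 10
mod → 0
mod  — needs 2 operands, stack has 1 → underflow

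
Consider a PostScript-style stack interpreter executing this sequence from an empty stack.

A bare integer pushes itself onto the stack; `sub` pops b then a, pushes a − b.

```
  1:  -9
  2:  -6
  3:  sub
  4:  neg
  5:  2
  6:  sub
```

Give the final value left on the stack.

-9  -> [-9]
-6  -> [-9, -6]
sub -> [-3]
neg -> [3]
2   -> [3, 2]
sub -> [1]

1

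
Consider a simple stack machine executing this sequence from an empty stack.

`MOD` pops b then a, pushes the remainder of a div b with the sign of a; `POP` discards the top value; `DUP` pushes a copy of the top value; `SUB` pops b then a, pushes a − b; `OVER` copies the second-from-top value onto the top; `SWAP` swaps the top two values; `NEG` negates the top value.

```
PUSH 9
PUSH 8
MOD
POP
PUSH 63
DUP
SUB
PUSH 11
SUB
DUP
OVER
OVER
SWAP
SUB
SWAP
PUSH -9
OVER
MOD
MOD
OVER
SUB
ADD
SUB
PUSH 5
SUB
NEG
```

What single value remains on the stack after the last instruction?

14

PUSH 9   9
PUSH 8   9 8
MOD      1
POP      (empty)
PUSH 63  63
DUP      63 63
SUB      0
PUSH 11  0 11
SUB      -11
DUP      -11 -11
OVER     -11 -11 -11
OVER     -11 -11 -11 -11
SWAP     -11 -11 -11 -11
SUB      -11 -11 0
SWAP     -11 0 -11
PUSH -9  -11 0 -11 -9
OVER     -11 0 -11 -9 -11
MOD      -11 0 -11 -9
MOD      -11 0 -2
OVER     -11 0 -2 0
SUB      -11 0 -2
ADD      -11 -2
SUB      -9
PUSH 5   -9 5
SUB      -14
NEG      14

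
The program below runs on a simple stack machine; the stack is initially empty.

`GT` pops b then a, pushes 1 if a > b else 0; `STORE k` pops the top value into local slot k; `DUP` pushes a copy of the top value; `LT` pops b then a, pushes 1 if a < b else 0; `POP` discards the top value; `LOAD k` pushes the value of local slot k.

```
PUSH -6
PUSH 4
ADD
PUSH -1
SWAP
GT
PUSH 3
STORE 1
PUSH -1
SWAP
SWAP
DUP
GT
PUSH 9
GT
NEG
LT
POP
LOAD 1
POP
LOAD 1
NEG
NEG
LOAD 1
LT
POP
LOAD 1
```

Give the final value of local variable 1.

3

PUSH -6  -6
PUSH 4   -6 4
ADD      -2
PUSH -1  -2 -1
SWAP     -1 -2
GT       1
PUSH 3   1 3
STORE 1  1
PUSH -1  1 -1
SWAP     -1 1
SWAP     1 -1
DUP      1 -1 -1
GT       1 0
PUSH 9   1 0 9
GT       1 0
NEG      1 0
LT       0
POP      (empty)
LOAD 1   3
POP      (empty)
LOAD 1   3
NEG      -3
NEG      3
LOAD 1   3 3
LT       0
POP      (empty)
LOAD 1   3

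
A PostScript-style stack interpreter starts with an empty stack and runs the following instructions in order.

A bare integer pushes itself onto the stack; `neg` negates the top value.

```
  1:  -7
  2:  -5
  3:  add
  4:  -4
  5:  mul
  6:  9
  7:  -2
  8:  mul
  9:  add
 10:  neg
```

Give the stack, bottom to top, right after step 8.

[48, -18]

-7  → [-7]
-5  → [-7, -5]
add → [-12]
-4  → [-12, -4]
mul → [48]
9   → [48, 9]
-2  → [48, 9, -2]
mul → [48, -18]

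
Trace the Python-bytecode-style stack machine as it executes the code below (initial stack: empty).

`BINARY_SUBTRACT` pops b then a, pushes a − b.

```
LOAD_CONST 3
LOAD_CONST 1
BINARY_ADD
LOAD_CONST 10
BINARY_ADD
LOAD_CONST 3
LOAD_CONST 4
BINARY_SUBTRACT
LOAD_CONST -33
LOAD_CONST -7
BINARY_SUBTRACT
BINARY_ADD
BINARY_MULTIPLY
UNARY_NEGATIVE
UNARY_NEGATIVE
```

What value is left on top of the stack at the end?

-378

LOAD_CONST 3    -> 3
LOAD_CONST 1    -> 3 1
BINARY_ADD      -> 4
LOAD_CONST 10   -> 4 10
BINARY_ADD      -> 14
LOAD_CONST 3    -> 14 3
LOAD_CONST 4    -> 14 3 4
BINARY_SUBTRACT -> 14 -1
LOAD_CONST -33  -> 14 -1 -33
LOAD_CONST -7   -> 14 -1 -33 -7
BINARY_SUBTRACT -> 14 -1 -26
BINARY_ADD      -> 14 -27
BINARY_MULTIPLY -> -378
UNARY_NEGATIVE  -> 378
UNARY_NEGATIVE  -> -378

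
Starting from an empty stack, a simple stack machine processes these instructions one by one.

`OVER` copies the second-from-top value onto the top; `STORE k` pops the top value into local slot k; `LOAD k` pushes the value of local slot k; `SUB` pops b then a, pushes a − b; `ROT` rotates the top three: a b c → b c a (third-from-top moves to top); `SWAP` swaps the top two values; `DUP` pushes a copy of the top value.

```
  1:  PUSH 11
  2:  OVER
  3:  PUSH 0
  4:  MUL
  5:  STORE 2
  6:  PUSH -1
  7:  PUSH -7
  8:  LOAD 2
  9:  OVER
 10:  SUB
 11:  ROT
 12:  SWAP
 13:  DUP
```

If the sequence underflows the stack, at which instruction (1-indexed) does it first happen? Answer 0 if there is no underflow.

2

PUSH 11  [11]
OVER  — needs 2 operands, stack has 1 → underflow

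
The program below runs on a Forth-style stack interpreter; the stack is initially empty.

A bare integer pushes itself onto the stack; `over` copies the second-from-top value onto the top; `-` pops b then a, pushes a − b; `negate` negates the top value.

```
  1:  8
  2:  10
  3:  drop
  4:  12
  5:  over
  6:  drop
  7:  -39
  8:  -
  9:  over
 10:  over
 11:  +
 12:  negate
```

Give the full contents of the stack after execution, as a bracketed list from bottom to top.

[8, 51, -59]

8       8
10      8 10
drop    8
12      8 12
over    8 12 8
drop    8 12
-39     8 12 -39
-       8 51
over    8 51 8
over    8 51 8 51
+       8 51 59
negate  8 51 -59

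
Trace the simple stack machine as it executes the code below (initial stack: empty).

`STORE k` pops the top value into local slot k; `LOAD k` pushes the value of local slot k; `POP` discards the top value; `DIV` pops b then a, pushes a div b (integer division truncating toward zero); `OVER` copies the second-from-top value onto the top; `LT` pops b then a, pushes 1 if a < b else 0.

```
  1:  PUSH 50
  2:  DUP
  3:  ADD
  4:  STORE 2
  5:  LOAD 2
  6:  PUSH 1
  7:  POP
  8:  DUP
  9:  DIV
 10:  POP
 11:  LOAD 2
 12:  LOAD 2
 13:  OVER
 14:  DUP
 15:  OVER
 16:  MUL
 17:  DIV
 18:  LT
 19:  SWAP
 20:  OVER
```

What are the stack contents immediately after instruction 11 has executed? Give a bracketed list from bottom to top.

[100]

PUSH 50 : [50]
DUP     : [50, 50]
ADD     : [100]
STORE 2 : []
LOAD 2  : [100]
PUSH 1  : [100, 1]
POP     : [100]
DUP     : [100, 100]
DIV     : [1]
POP     : []
LOAD 2  : [100]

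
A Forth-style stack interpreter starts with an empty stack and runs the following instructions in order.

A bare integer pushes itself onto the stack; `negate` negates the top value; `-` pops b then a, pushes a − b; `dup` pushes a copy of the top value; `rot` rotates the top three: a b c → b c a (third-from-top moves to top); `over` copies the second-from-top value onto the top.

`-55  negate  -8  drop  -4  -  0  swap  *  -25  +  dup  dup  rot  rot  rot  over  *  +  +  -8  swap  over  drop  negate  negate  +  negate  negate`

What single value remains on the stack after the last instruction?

-55    -> -55
negate -> 55
-8     -> 55 -8
drop   -> 55
-4     -> 55 -4
-      -> 59
0      -> 59 0
swap   -> 0 59
*      -> 0
-25    -> 0 -25
+      -> -25
dup    -> -25 -25
dup    -> -25 -25 -25
rot    -> -25 -25 -25
rot    -> -25 -25 -25
rot    -> -25 -25 -25
over   -> -25 -25 -25 -25
*      -> -25 -25 625
+      -> -25 600
+      -> 575
-8     -> 575 -8
swap   -> -8 575
over   -> -8 575 -8
drop   -> -8 575
negate -> -8 -575
negate -> -8 575
+      -> 567
negate -> -567
negate -> 567

567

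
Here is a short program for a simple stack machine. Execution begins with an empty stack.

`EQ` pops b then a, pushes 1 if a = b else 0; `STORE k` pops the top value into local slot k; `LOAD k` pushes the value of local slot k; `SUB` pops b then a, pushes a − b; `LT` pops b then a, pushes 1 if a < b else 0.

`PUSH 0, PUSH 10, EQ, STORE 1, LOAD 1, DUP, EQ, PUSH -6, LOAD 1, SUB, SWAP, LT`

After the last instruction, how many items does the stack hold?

PUSH 0  : 0
PUSH 10 : 0 10
EQ      : 0
STORE 1 : (empty)
LOAD 1  : 0
DUP     : 0 0
EQ      : 1
PUSH -6 : 1 -6
LOAD 1  : 1 -6 0
SUB     : 1 -6
SWAP    : -6 1
LT      : 1

1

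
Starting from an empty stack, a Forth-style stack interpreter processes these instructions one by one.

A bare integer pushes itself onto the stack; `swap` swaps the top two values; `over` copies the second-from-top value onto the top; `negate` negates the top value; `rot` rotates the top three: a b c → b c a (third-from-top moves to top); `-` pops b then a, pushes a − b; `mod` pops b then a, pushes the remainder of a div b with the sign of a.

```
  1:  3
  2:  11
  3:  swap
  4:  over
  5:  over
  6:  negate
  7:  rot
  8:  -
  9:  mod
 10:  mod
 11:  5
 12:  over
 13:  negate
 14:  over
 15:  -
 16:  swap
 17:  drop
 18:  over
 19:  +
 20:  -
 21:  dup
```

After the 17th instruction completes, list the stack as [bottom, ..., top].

[1, -6]

3      -> 3
11     -> 3 11
swap   -> 11 3
over   -> 11 3 11
over   -> 11 3 11 3
negate -> 11 3 11 -3
rot    -> 11 11 -3 3
-      -> 11 11 -6
mod    -> 11 5
mod    -> 1
5      -> 1 5
over   -> 1 5 1
negate -> 1 5 -1
over   -> 1 5 -1 5
-      -> 1 5 -6
swap   -> 1 -6 5
drop   -> 1 -6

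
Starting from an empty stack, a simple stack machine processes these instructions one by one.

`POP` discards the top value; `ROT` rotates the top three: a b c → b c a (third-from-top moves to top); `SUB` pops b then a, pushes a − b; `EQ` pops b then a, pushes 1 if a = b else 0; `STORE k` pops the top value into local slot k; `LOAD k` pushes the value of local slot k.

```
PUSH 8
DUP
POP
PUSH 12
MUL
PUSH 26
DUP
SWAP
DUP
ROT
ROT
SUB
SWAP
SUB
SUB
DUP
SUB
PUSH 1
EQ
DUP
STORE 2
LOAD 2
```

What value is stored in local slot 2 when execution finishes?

0

PUSH 8  -> [8]
DUP     -> [8, 8]
POP     -> [8]
PUSH 12 -> [8, 12]
MUL     -> [96]
PUSH 26 -> [96, 26]
DUP     -> [96, 26, 26]
SWAP    -> [96, 26, 26]
DUP     -> [96, 26, 26, 26]
ROT     -> [96, 26, 26, 26]
ROT     -> [96, 26, 26, 26]
SUB     -> [96, 26, 0]
SWAP    -> [96, 0, 26]
SUB     -> [96, -26]
SUB     -> [122]
DUP     -> [122, 122]
SUB     -> [0]
PUSH 1  -> [0, 1]
EQ      -> [0]
DUP     -> [0, 0]
STORE 2 -> [0]
LOAD 2  -> [0, 0]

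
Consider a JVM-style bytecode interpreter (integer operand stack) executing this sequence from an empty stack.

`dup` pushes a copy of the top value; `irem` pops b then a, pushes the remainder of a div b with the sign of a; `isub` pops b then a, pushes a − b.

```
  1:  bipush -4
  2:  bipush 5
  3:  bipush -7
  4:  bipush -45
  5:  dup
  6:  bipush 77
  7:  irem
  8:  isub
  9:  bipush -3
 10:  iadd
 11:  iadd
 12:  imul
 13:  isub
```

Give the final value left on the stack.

bipush -4  → -4
bipush 5   → -4 5
bipush -7  → -4 5 -7
bipush -45 → -4 5 -7 -45
dup        → -4 5 -7 -45 -45
bipush 77  → -4 5 -7 -45 -45 77
irem       → -4 5 -7 -45 -45
isub       → -4 5 -7 0
bipush -3  → -4 5 -7 0 -3
iadd       → -4 5 -7 -3
iadd       → -4 5 -10
imul       → -4 -50
isub       → 46

46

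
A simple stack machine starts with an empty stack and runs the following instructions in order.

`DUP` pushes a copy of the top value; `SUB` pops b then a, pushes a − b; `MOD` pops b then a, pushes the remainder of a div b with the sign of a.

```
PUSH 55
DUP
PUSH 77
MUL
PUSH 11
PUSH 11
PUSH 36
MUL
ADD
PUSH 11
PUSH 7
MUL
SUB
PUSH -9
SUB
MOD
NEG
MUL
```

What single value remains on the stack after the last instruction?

-9185

PUSH 55 → 55
DUP     → 55 55
PUSH 77 → 55 55 77
MUL     → 55 4235
PUSH 11 → 55 4235 11
PUSH 11 → 55 4235 11 11
PUSH 36 → 55 4235 11 11 36
MUL     → 55 4235 11 396
ADD     → 55 4235 407
PUSH 11 → 55 4235 407 11
PUSH 7  → 55 4235 407 11 7
MUL     → 55 4235 407 77
SUB     → 55 4235 330
PUSH -9 → 55 4235 330 -9
SUB     → 55 4235 339
MOD     → 55 167
NEG     → 55 -167
MUL     → -9185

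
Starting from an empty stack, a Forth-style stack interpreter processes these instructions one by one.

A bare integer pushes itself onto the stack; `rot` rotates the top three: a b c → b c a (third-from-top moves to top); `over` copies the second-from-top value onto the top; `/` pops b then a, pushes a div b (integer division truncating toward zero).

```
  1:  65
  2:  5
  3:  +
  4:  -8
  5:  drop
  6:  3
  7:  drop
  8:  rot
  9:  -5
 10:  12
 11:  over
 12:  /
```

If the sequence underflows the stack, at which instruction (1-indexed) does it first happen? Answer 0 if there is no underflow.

65   : [65]
5    : [65, 5]
+    : [70]
-8   : [70, -8]
drop : [70]
3    : [70, 3]
drop : [70]
rot  — needs 3 operands, stack has 1 → underflow

8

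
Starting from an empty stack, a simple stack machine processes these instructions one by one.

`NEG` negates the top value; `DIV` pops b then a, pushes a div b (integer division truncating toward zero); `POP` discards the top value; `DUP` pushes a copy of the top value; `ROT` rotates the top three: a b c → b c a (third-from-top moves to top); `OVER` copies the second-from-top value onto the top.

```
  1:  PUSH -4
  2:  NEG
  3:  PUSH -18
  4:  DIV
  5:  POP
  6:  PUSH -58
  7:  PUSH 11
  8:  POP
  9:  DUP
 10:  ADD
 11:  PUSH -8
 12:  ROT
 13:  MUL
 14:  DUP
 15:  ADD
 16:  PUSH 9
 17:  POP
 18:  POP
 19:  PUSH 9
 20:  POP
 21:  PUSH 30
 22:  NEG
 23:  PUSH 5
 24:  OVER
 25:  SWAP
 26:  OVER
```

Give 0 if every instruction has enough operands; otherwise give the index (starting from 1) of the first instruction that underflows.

12

PUSH -4   [-4]
NEG       [4]
PUSH -18  [4, -18]
DIV       [0]
POP       []
PUSH -58  [-58]
PUSH 11   [-58, 11]
POP       [-58]
DUP       [-58, -58]
ADD       [-116]
PUSH -8   [-116, -8]
ROT  — needs 3 operands, stack has 2 → underflow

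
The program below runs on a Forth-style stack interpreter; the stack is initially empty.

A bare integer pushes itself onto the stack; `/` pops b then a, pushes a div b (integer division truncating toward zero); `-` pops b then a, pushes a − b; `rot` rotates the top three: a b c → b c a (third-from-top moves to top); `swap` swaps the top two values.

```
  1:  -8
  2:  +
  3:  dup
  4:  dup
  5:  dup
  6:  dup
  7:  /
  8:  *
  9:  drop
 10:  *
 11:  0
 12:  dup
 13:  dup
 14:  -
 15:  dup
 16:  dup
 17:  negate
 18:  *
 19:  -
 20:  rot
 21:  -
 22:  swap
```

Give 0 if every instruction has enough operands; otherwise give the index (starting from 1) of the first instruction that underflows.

2

-8 : -8
+  — needs 2 operands, stack has 1 → underflow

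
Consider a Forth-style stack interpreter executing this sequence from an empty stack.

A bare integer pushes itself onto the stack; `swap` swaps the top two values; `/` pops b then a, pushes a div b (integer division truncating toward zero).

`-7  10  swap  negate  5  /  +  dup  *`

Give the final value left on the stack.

-7     → -7
10     → -7 10
swap   → 10 -7
negate → 10 7
5      → 10 7 5
/      → 10 1
+      → 11
dup    → 11 11
*      → 121

121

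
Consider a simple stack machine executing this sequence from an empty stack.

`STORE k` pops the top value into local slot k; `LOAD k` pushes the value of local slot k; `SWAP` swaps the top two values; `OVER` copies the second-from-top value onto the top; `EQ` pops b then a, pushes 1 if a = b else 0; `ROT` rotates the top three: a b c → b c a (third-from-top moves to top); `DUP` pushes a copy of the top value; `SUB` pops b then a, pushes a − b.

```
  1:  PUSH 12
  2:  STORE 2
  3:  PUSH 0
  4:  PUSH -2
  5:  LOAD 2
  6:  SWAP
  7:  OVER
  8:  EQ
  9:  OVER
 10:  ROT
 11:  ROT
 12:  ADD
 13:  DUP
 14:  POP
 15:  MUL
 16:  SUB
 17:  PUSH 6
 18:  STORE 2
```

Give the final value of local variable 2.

6

PUSH 12  [12]
STORE 2  []
PUSH 0   [0]
PUSH -2  [0, -2]
LOAD 2   [0, -2, 12]
SWAP     [0, 12, -2]
OVER     [0, 12, -2, 12]
EQ       [0, 12, 0]
OVER     [0, 12, 0, 12]
ROT      [0, 0, 12, 12]
ROT      [0, 12, 12, 0]
ADD      [0, 12, 12]
DUP      [0, 12, 12, 12]
POP      [0, 12, 12]
MUL      [0, 144]
SUB      [-144]
PUSH 6   [-144, 6]
STORE 2  [-144]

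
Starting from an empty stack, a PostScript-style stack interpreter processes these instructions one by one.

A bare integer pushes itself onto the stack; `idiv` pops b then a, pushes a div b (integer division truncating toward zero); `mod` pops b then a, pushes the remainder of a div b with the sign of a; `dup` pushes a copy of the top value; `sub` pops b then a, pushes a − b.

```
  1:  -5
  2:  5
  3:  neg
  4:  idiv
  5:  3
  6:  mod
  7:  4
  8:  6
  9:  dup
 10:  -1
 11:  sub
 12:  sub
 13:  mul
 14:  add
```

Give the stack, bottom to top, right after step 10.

-5   -> -5
5    -> -5 5
neg  -> -5 -5
idiv -> 1
3    -> 1 3
mod  -> 1
4    -> 1 4
6    -> 1 4 6
dup  -> 1 4 6 6
-1   -> 1 4 6 6 -1

[1, 4, 6, 6, -1]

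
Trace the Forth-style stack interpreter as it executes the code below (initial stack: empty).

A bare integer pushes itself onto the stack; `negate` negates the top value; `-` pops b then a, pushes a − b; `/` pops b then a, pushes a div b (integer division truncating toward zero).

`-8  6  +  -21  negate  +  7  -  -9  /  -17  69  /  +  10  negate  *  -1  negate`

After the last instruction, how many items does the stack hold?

2

-8     -> -8
6      -> -8 6
+      -> -2
-21    -> -2 -21
negate -> -2 21
+      -> 19
7      -> 19 7
-      -> 12
-9     -> 12 -9
/      -> -1
-17    -> -1 -17
69     -> -1 -17 69
/      -> -1 0
+      -> -1
10     -> -1 10
negate -> -1 -10
*      -> 10
-1     -> 10 -1
negate -> 10 1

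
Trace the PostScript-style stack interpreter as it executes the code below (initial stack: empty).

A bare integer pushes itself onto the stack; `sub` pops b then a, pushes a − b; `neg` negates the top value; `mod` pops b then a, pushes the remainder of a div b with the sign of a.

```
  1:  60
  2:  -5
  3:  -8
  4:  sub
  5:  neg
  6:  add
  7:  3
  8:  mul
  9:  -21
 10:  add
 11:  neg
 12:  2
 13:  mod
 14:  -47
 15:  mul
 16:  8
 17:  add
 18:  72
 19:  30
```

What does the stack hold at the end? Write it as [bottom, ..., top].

60  -> 60
-5  -> 60 -5
-8  -> 60 -5 -8
sub -> 60 3
neg -> 60 -3
add -> 57
3   -> 57 3
mul -> 171
-21 -> 171 -21
add -> 150
neg -> -150
2   -> -150 2
mod -> 0
-47 -> 0 -47
mul -> 0
8   -> 0 8
add -> 8
72  -> 8 72
30  -> 8 72 30

[8, 72, 30]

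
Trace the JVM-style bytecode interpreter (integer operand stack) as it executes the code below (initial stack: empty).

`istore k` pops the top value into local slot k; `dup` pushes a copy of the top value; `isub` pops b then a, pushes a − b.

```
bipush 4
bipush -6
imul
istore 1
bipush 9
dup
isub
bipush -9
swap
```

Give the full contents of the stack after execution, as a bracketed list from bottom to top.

[-9, 0]

bipush 4  : [4]
bipush -6 : [4, -6]
imul      : [-24]
istore 1  : []
bipush 9  : [9]
dup       : [9, 9]
isub      : [0]
bipush -9 : [0, -9]
swap      : [-9, 0]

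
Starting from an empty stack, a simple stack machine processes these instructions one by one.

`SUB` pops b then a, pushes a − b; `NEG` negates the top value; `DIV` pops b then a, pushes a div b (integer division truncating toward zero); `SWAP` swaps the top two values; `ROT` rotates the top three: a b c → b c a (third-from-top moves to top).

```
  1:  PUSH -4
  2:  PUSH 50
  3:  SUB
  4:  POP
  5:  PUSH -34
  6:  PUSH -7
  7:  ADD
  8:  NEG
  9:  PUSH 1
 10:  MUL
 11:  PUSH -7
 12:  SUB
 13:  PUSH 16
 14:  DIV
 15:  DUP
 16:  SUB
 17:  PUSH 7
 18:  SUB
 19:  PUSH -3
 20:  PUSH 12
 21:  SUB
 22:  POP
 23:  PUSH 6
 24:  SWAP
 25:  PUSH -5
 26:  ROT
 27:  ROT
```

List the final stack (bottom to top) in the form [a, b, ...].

PUSH -4  → -4
PUSH 50  → -4 50
SUB      → -54
POP      → (empty)
PUSH -34 → -34
PUSH -7  → -34 -7
ADD      → -41
NEG      → 41
PUSH 1   → 41 1
MUL      → 41
PUSH -7  → 41 -7
SUB      → 48
PUSH 16  → 48 16
DIV      → 3
DUP      → 3 3
SUB      → 0
PUSH 7   → 0 7
SUB      → -7
PUSH -3  → -7 -3
PUSH 12  → -7 -3 12
SUB      → -7 -15
POP      → -7
PUSH 6   → -7 6
SWAP     → 6 -7
PUSH -5  → 6 -7 -5
ROT      → -7 -5 6
ROT      → -5 6 -7

[-5, 6, -7]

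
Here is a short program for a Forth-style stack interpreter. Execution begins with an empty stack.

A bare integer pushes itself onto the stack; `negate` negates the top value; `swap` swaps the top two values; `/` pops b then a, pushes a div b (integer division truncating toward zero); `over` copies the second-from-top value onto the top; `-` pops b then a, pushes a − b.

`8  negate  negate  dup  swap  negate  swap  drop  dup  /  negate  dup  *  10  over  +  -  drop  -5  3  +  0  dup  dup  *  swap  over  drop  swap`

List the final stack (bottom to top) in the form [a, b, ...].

[-2, 0, 0]

8       8
negate  -8
negate  8
dup     8 8
swap    8 8
negate  8 -8
swap    -8 8
drop    -8
dup     -8 -8
/       1
negate  -1
dup     -1 -1
*       1
10      1 10
over    1 10 1
+       1 11
-       -10
drop    (empty)
-5      -5
3       -5 3
+       -2
0       -2 0
dup     -2 0 0
dup     -2 0 0 0
*       -2 0 0
swap    -2 0 0
over    -2 0 0 0
drop    -2 0 0
swap    -2 0 0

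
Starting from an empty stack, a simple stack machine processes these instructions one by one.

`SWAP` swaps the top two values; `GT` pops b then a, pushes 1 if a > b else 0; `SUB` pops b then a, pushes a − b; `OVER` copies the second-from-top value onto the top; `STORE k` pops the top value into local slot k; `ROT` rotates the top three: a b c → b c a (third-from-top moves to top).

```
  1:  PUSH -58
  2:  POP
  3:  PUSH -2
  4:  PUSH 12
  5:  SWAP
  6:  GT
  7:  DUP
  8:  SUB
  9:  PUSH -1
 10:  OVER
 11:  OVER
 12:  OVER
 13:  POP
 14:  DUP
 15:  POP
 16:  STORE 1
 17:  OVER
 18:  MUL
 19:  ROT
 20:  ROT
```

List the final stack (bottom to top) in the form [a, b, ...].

[0, 0, -1]

PUSH -58 : [-58]
POP      : []
PUSH -2  : [-2]
PUSH 12  : [-2, 12]
SWAP     : [12, -2]
GT       : [1]
DUP      : [1, 1]
SUB      : [0]
PUSH -1  : [0, -1]
OVER     : [0, -1, 0]
OVER     : [0, -1, 0, -1]
OVER     : [0, -1, 0, -1, 0]
POP      : [0, -1, 0, -1]
DUP      : [0, -1, 0, -1, -1]
POP      : [0, -1, 0, -1]
STORE 1  : [0, -1, 0]
OVER     : [0, -1, 0, -1]
MUL      : [0, -1, 0]
ROT      : [-1, 0, 0]
ROT      : [0, 0, -1]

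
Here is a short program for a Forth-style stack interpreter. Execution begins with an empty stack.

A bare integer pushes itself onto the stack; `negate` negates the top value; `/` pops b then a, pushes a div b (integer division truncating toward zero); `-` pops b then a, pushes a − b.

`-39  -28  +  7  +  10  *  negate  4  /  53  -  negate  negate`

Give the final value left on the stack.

97

-39     [-39]
-28     [-39, -28]
+       [-67]
7       [-67, 7]
+       [-60]
10      [-60, 10]
*       [-600]
negate  [600]
4       [600, 4]
/       [150]
53      [150, 53]
-       [97]
negate  [-97]
negate  [97]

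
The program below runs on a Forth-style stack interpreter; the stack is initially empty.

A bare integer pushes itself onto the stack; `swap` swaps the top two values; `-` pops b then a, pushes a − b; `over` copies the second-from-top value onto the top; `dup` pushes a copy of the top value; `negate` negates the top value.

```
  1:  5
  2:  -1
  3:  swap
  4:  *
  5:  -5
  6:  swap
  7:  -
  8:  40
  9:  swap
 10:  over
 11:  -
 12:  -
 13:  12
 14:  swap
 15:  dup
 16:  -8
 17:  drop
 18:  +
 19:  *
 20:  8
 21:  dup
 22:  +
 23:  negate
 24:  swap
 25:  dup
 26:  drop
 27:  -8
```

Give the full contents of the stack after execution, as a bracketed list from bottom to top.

5      : [5]
-1     : [5, -1]
swap   : [-1, 5]
*      : [-5]
-5     : [-5, -5]
swap   : [-5, -5]
-      : [0]
40     : [0, 40]
swap   : [40, 0]
over   : [40, 0, 40]
-      : [40, -40]
-      : [80]
12     : [80, 12]
swap   : [12, 80]
dup    : [12, 80, 80]
-8     : [12, 80, 80, -8]
drop   : [12, 80, 80]
+      : [12, 160]
*      : [1920]
8      : [1920, 8]
dup    : [1920, 8, 8]
+      : [1920, 16]
negate : [1920, -16]
swap   : [-16, 1920]
dup    : [-16, 1920, 1920]
drop   : [-16, 1920]
-8     : [-16, 1920, -8]

[-16, 1920, -8]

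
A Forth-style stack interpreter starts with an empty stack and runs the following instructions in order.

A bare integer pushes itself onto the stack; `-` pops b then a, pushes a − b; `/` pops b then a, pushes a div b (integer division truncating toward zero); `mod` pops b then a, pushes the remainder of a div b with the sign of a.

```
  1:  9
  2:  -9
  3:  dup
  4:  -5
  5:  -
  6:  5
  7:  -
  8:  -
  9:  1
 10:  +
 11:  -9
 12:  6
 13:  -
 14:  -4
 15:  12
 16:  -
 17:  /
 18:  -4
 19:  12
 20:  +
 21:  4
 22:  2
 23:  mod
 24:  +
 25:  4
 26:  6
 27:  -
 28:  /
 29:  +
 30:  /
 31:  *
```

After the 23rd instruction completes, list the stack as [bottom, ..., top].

9   : [9]
-9  : [9, -9]
dup : [9, -9, -9]
-5  : [9, -9, -9, -5]
-   : [9, -9, -4]
5   : [9, -9, -4, 5]
-   : [9, -9, -9]
-   : [9, 0]
1   : [9, 0, 1]
+   : [9, 1]
-9  : [9, 1, -9]
6   : [9, 1, -9, 6]
-   : [9, 1, -15]
-4  : [9, 1, -15, -4]
12  : [9, 1, -15, -4, 12]
-   : [9, 1, -15, -16]
/   : [9, 1, 0]
-4  : [9, 1, 0, -4]
12  : [9, 1, 0, -4, 12]
+   : [9, 1, 0, 8]
4   : [9, 1, 0, 8, 4]
2   : [9, 1, 0, 8, 4, 2]
mod : [9, 1, 0, 8, 0]

[9, 1, 0, 8, 0]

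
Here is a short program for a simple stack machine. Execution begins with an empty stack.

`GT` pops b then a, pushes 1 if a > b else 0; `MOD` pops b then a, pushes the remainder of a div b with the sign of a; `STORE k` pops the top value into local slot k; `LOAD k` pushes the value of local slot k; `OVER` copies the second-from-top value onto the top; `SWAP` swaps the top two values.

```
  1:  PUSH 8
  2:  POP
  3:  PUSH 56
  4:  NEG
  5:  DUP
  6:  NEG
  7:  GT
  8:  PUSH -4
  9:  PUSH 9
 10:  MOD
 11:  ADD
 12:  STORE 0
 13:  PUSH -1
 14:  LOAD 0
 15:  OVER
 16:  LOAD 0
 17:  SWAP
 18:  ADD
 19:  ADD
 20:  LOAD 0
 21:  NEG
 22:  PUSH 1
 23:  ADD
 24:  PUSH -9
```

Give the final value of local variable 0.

-4

PUSH 8   [8]
POP      []
PUSH 56  [56]
NEG      [-56]
DUP      [-56, -56]
NEG      [-56, 56]
GT       [0]
PUSH -4  [0, -4]
PUSH 9   [0, -4, 9]
MOD      [0, -4]
ADD      [-4]
STORE 0  []
PUSH -1  [-1]
LOAD 0   [-1, -4]
OVER     [-1, -4, -1]
LOAD 0   [-1, -4, -1, -4]
SWAP     [-1, -4, -4, -1]
ADD      [-1, -4, -5]
ADD      [-1, -9]
LOAD 0   [-1, -9, -4]
NEG      [-1, -9, 4]
PUSH 1   [-1, -9, 4, 1]
ADD      [-1, -9, 5]
PUSH -9  [-1, -9, 5, -9]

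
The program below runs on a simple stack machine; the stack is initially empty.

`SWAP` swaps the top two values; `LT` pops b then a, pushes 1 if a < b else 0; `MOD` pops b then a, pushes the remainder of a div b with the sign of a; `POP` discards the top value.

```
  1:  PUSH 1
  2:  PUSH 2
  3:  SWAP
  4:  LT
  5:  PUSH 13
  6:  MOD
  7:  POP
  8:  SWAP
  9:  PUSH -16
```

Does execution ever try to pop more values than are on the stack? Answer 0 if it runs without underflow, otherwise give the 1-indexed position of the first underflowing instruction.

PUSH 1  → [1]
PUSH 2  → [1, 2]
SWAP    → [2, 1]
LT      → [0]
PUSH 13 → [0, 13]
MOD     → [0]
POP     → []
SWAP  — needs 2 operands, stack has 0 → underflow

8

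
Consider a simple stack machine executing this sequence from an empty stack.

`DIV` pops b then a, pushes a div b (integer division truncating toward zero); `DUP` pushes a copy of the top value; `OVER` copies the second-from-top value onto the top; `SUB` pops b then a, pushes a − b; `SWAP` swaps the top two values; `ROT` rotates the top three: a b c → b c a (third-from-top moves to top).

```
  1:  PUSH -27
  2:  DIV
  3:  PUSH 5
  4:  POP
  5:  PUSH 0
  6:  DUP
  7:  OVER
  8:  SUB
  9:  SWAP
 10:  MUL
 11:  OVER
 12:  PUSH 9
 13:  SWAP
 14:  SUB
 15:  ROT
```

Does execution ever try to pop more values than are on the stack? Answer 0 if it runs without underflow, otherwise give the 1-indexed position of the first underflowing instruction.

PUSH -27 -> [-27]
DIV  — needs 2 operands, stack has 1 → underflow

2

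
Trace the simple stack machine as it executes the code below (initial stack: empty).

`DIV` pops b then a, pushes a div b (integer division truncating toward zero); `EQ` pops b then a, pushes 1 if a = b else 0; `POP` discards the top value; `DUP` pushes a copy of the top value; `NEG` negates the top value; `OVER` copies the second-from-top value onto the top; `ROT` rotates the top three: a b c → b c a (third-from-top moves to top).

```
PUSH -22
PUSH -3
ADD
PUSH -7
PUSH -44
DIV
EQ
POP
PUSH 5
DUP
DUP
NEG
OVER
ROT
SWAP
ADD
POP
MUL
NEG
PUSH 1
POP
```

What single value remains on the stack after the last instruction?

25

PUSH -22 -> [-22]
PUSH -3  -> [-22, -3]
ADD      -> [-25]
PUSH -7  -> [-25, -7]
PUSH -44 -> [-25, -7, -44]
DIV      -> [-25, 0]
EQ       -> [0]
POP      -> []
PUSH 5   -> [5]
DUP      -> [5, 5]
DUP      -> [5, 5, 5]
NEG      -> [5, 5, -5]
OVER     -> [5, 5, -5, 5]
ROT      -> [5, -5, 5, 5]
SWAP     -> [5, -5, 5, 5]
ADD      -> [5, -5, 10]
POP      -> [5, -5]
MUL      -> [-25]
NEG      -> [25]
PUSH 1   -> [25, 1]
POP      -> [25]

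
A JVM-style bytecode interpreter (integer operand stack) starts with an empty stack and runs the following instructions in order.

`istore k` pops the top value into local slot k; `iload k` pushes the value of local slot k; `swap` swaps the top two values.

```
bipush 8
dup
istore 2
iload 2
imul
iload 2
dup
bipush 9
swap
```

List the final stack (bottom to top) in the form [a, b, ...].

[64, 8, 9, 8]

bipush 8 : 8
dup      : 8 8
istore 2 : 8
iload 2  : 8 8
imul     : 64
iload 2  : 64 8
dup      : 64 8 8
bipush 9 : 64 8 8 9
swap     : 64 8 9 8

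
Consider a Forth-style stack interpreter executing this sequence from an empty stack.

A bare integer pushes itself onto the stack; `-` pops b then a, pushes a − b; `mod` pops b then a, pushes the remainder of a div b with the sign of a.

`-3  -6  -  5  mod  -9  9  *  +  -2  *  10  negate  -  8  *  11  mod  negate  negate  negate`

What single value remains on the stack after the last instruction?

-3      [-3]
-6      [-3, -6]
-       [3]
5       [3, 5]
mod     [3]
-9      [3, -9]
9       [3, -9, 9]
*       [3, -81]
+       [-78]
-2      [-78, -2]
*       [156]
10      [156, 10]
negate  [156, -10]
-       [166]
8       [166, 8]
*       [1328]
11      [1328, 11]
mod     [8]
negate  [-8]
negate  [8]
negate  [-8]

-8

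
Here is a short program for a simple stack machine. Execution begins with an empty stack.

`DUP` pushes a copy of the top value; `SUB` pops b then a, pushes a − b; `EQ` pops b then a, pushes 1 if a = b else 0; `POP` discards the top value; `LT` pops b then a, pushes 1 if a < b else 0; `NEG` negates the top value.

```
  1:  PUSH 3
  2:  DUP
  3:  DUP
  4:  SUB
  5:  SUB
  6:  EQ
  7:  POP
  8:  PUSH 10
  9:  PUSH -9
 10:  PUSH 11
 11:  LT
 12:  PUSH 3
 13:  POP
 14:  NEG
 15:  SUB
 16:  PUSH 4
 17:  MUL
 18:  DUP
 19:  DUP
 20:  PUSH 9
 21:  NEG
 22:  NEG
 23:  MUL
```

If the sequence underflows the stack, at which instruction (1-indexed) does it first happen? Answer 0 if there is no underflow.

PUSH 3 -> [3]
DUP    -> [3, 3]
DUP    -> [3, 3, 3]
SUB    -> [3, 0]
SUB    -> [3]
EQ  — needs 2 operands, stack has 1 → underflow

6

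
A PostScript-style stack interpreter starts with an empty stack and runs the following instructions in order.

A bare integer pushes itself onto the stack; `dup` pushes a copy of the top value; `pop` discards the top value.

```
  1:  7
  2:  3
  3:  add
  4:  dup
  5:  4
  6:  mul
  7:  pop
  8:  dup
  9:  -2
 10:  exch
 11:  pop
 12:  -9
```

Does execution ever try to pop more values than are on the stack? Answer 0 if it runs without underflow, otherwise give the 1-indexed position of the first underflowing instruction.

7     7
3     7 3
add   10
dup   10 10
4     10 10 4
mul   10 40
pop   10
dup   10 10
-2    10 10 -2
exch  10 -2 10
pop   10 -2
-9    10 -2 -9

0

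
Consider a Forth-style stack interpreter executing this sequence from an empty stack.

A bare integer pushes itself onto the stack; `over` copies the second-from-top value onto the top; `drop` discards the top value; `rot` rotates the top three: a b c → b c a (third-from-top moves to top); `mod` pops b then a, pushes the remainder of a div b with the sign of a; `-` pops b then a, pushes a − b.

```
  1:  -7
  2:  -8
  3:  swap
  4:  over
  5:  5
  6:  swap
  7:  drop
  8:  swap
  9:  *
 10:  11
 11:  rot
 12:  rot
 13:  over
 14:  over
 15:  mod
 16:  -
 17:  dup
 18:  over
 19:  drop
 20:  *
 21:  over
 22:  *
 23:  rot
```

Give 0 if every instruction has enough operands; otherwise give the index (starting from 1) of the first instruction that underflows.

0

-7    [-7]
-8    [-7, -8]
swap  [-8, -7]
over  [-8, -7, -8]
5     [-8, -7, -8, 5]
swap  [-8, -7, 5, -8]
drop  [-8, -7, 5]
swap  [-8, 5, -7]
*     [-8, -35]
11    [-8, -35, 11]
rot   [-35, 11, -8]
rot   [11, -8, -35]
over  [11, -8, -35, -8]
over  [11, -8, -35, -8, -35]
mod   [11, -8, -35, -8]
-     [11, -8, -27]
dup   [11, -8, -27, -27]
over  [11, -8, -27, -27, -27]
drop  [11, -8, -27, -27]
*     [11, -8, 729]
over  [11, -8, 729, -8]
*     [11, -8, -5832]
rot   [-8, -5832, 11]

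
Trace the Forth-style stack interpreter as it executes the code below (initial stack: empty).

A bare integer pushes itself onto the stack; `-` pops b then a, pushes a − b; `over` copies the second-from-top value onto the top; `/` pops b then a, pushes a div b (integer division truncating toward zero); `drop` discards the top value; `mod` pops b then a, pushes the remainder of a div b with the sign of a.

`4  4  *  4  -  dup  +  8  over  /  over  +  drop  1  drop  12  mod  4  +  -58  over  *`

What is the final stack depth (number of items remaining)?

2

4     [4]
4     [4, 4]
*     [16]
4     [16, 4]
-     [12]
dup   [12, 12]
+     [24]
8     [24, 8]
over  [24, 8, 24]
/     [24, 0]
over  [24, 0, 24]
+     [24, 24]
drop  [24]
1     [24, 1]
drop  [24]
12    [24, 12]
mod   [0]
4     [0, 4]
+     [4]
-58   [4, -58]
over  [4, -58, 4]
*     [4, -232]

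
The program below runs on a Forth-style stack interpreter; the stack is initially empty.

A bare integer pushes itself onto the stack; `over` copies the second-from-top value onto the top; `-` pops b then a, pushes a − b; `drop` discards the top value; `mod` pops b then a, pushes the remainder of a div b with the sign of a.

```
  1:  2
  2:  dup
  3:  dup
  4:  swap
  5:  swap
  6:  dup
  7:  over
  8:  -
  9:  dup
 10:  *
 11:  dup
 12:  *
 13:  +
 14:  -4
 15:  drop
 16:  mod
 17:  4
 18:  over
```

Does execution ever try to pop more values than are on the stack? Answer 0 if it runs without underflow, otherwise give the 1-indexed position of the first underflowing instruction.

2    : [2]
dup  : [2, 2]
dup  : [2, 2, 2]
swap : [2, 2, 2]
swap : [2, 2, 2]
dup  : [2, 2, 2, 2]
over : [2, 2, 2, 2, 2]
-    : [2, 2, 2, 0]
dup  : [2, 2, 2, 0, 0]
*    : [2, 2, 2, 0]
dup  : [2, 2, 2, 0, 0]
*    : [2, 2, 2, 0]
+    : [2, 2, 2]
-4   : [2, 2, 2, -4]
drop : [2, 2, 2]
mod  : [2, 0]
4    : [2, 0, 4]
over : [2, 0, 4, 0]

0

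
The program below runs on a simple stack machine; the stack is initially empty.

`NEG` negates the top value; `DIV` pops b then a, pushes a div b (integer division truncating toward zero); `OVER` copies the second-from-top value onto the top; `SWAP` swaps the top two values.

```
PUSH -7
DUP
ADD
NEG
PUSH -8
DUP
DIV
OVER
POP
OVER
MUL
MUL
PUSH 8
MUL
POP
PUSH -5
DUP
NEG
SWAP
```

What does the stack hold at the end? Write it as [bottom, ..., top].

PUSH -7 → [-7]
DUP     → [-7, -7]
ADD     → [-14]
NEG     → [14]
PUSH -8 → [14, -8]
DUP     → [14, -8, -8]
DIV     → [14, 1]
OVER    → [14, 1, 14]
POP     → [14, 1]
OVER    → [14, 1, 14]
MUL     → [14, 14]
MUL     → [196]
PUSH 8  → [196, 8]
MUL     → [1568]
POP     → []
PUSH -5 → [-5]
DUP     → [-5, -5]
NEG     → [-5, 5]
SWAP    → [5, -5]

[5, -5]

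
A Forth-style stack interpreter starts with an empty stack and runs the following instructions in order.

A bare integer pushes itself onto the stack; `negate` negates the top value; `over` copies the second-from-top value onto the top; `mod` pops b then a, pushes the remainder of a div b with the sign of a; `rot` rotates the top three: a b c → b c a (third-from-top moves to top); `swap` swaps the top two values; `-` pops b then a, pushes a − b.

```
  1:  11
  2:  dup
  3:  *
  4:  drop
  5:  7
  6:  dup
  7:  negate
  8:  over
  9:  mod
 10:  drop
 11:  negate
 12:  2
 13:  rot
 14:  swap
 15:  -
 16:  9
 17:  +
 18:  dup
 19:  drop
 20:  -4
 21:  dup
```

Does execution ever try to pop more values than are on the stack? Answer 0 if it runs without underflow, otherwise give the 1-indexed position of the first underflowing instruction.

13

11     -> 11
dup    -> 11 11
*      -> 121
drop   -> (empty)
7      -> 7
dup    -> 7 7
negate -> 7 -7
over   -> 7 -7 7
mod    -> 7 0
drop   -> 7
negate -> -7
2      -> -7 2
rot  — needs 3 operands, stack has 2 → underflow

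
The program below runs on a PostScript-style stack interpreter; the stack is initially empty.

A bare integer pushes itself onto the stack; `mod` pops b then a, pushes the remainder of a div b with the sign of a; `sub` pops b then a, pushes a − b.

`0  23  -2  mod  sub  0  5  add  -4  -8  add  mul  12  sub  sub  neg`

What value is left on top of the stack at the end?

0   -> 0
23  -> 0 23
-2  -> 0 23 -2
mod -> 0 1
sub -> -1
0   -> -1 0
5   -> -1 0 5
add -> -1 5
-4  -> -1 5 -4
-8  -> -1 5 -4 -8
add -> -1 5 -12
mul -> -1 -60
12  -> -1 -60 12
sub -> -1 -72
sub -> 71
neg -> -71

-71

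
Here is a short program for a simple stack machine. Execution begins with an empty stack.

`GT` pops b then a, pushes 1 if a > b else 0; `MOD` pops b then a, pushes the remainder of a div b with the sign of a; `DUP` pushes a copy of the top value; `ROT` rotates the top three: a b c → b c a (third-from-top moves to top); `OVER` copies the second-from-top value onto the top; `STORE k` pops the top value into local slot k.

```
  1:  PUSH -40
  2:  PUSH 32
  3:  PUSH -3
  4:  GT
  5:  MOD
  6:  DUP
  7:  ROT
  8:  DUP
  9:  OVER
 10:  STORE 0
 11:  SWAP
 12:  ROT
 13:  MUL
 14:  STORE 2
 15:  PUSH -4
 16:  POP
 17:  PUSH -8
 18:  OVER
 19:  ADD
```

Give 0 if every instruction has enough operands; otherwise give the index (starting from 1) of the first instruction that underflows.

7

PUSH -40 : [-40]
PUSH 32  : [-40, 32]
PUSH -3  : [-40, 32, -3]
GT       : [-40, 1]
MOD      : [0]
DUP      : [0, 0]
ROT  — needs 3 operands, stack has 2 → underflow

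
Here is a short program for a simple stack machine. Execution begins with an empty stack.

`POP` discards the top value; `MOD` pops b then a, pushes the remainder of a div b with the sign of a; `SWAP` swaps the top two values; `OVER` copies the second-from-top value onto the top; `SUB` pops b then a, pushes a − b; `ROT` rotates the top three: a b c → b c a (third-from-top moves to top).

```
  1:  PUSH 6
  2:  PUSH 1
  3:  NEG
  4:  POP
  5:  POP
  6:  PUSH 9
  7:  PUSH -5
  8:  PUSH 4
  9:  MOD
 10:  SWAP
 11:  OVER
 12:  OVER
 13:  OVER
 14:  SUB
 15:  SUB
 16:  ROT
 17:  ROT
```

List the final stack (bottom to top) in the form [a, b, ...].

PUSH 6  → [6]
PUSH 1  → [6, 1]
NEG     → [6, -1]
POP     → [6]
POP     → []
PUSH 9  → [9]
PUSH -5 → [9, -5]
PUSH 4  → [9, -5, 4]
MOD     → [9, -1]
SWAP    → [-1, 9]
OVER    → [-1, 9, -1]
OVER    → [-1, 9, -1, 9]
OVER    → [-1, 9, -1, 9, -1]
SUB     → [-1, 9, -1, 10]
SUB     → [-1, 9, -11]
ROT     → [9, -11, -1]
ROT     → [-11, -1, 9]

[-11, -1, 9]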